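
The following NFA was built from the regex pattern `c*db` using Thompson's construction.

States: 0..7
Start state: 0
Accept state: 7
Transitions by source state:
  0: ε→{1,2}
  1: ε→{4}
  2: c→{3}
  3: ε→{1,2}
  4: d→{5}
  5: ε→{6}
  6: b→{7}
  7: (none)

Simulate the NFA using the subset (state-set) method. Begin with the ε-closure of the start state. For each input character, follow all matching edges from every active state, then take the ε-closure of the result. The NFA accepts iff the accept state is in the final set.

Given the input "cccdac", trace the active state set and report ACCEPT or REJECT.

S₀ = ε-closure({0}) = {0,1,2,4}
'c' @ 1: {1,2,3,4}
'c' @ 2: {1,2,3,4}
'c' @ 3: {1,2,3,4}
'd' @ 4: {5,6}
'a' @ 5: {}  — dead — no transitions
rest 'c' ignored (set empty)
end set {} — state 7 not in

Answer: REJECT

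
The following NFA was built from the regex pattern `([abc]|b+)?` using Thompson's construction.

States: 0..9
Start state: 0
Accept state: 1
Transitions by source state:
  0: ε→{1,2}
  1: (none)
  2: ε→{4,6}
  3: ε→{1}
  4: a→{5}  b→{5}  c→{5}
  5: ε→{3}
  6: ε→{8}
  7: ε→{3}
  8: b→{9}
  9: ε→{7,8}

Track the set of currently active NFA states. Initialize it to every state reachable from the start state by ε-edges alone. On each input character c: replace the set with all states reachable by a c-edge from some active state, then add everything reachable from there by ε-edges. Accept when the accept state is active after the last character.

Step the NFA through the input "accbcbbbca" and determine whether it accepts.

start: ε-closure({0}) = {0,1,2,4,6,8}
'a' @ 1: {1,3,5}  (accept∈set)
'c' @ 2: {}  — dead — no transitions
rest 'cbcbbbca' ignored (set empty)
final: {}; accept 1 not in set

Answer: REJECT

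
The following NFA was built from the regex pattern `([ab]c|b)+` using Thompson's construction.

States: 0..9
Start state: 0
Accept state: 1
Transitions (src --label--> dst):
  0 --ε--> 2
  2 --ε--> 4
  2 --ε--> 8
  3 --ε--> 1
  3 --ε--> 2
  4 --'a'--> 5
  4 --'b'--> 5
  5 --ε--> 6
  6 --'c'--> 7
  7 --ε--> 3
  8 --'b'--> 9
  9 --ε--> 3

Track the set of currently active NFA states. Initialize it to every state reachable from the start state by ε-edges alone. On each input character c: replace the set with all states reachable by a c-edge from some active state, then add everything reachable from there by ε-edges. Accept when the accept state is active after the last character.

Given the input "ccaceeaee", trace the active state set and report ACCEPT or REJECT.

initial (ε-close {0}): {0,2,4,8}
'c' @ 1: {}  — dead — no transitions
rest 'caceeaee' ignored (set empty)
final: {}; accept 1 not in set

Answer: REJECT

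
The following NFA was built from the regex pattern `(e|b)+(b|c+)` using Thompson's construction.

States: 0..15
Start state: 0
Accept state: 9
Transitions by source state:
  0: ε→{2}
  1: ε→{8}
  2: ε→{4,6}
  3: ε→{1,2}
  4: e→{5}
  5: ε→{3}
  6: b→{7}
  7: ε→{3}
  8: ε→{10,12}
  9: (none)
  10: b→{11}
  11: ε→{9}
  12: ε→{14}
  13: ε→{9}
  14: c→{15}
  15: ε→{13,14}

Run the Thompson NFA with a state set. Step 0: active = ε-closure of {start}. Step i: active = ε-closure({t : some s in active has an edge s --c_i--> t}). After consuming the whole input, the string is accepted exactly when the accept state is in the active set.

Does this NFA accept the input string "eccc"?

start: ε-closure({0}) = {0,2,4,6}
'e' @ 1: {1,2,3,4,5,6,8,10,12,14}
'c' @ 2: {9,13,14,15}  (accept∈set)
'c' @ 3: {9,13,14,15}  (accept∈set)
'c' @ 4: {9,13,14,15}  (accept∈set)
final: {9,13,14,15}; accept 9 in set

Answer: ACCEPT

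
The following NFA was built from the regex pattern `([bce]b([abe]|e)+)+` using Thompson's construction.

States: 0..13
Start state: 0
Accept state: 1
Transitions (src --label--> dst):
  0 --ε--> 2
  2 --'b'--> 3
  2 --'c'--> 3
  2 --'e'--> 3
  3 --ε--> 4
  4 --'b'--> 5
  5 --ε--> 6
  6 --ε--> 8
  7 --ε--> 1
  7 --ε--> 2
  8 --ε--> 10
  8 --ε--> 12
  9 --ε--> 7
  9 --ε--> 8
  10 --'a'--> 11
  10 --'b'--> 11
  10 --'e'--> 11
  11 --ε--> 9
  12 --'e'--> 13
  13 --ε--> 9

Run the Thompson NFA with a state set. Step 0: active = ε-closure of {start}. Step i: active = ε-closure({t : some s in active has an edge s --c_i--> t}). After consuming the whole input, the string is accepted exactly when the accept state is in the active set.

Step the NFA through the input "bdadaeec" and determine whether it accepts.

start: ε-closure({0}) = {0,2}
'b' @ 1: {3,4}
'd' @ 2: {}  — dead — no transitions
rest 'adaeec' ignored (set empty)
final: {}; accept 1 not in set

Answer: REJECT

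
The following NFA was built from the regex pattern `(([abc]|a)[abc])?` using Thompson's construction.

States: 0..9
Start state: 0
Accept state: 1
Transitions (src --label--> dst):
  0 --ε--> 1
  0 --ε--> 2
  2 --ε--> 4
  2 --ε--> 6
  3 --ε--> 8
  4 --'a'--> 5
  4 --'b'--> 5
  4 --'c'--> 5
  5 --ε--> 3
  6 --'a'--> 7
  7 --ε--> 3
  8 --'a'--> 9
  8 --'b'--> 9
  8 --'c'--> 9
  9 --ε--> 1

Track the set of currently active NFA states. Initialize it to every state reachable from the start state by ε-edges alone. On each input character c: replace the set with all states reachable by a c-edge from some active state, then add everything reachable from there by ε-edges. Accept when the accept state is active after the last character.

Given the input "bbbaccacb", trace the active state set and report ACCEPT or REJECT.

start: ε-closure({0}) = {0,1,2,4,6}
'b' @ 1: {3,5,8}
'b' @ 2: {1,9}  ✓accept
'b' @ 3: {}  — state set empty
rest 'accacb' ignored (set empty)
final: {}; accept 1 not in set

Answer: REJECT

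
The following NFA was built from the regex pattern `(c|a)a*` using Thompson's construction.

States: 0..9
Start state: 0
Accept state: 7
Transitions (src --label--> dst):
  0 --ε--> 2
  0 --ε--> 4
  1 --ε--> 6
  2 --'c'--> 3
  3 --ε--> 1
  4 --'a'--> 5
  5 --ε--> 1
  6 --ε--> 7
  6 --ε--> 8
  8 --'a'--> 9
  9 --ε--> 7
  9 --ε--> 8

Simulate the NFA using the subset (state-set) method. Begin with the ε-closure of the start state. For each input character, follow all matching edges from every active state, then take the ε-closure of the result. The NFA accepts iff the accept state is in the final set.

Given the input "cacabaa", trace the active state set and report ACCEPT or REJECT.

initial (ε-close {0}): {0,2,4}
'c' @ 1: {1,3,6,7,8}  ✓accept
'a' @ 2: {7,8,9}  ✓accept
'c' @ 3: {}  — state set empty
rest 'abaa' ignored (set empty)
end set {} — state 7 not in

Answer: REJECT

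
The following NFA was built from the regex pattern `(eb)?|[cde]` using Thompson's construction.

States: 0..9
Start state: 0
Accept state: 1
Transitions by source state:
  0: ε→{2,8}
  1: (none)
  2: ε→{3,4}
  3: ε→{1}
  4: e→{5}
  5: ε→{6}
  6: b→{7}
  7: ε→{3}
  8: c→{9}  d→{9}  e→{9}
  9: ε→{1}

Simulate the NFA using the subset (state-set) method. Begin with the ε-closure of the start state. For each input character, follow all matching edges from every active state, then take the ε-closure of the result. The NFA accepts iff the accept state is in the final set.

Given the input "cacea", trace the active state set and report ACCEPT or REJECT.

start: ε-closure({0}) = {0,1,2,3,4,8}
'c' @ 1: {1,9}  [accepting]
'a' @ 2: {}  — state set empty
rest 'cea' ignored (set empty)
end set {} — state 1 not in

Answer: REJECT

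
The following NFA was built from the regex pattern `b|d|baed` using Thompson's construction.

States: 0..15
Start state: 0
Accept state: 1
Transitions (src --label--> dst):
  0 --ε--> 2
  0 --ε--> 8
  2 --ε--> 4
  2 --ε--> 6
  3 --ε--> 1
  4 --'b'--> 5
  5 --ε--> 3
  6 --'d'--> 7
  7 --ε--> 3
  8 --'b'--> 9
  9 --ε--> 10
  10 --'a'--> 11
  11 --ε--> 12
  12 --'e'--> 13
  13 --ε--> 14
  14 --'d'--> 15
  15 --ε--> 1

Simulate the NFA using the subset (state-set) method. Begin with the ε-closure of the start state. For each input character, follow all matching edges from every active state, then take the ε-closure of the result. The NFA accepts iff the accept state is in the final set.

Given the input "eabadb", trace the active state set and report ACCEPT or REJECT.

Answer: REJECT

Derivation:
initial (ε-close {0}): {0,2,4,6,8}
'e' @ 1: {}  — dead — no transitions
rest 'abadb' ignored (set empty)
after full input: {}  (accept=1 not in)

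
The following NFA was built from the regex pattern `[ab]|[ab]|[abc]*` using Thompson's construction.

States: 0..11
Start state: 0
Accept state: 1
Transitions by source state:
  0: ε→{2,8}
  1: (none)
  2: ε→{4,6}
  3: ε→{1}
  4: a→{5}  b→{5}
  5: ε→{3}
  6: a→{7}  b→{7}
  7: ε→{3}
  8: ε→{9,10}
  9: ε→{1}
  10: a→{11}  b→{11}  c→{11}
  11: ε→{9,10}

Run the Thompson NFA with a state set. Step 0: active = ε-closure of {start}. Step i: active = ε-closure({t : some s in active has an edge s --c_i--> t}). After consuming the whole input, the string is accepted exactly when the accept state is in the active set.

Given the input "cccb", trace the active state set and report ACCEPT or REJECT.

S₀ = ε-closure({0}) = {0,1,2,4,6,8,9,10}
'c' @ 1: {1,9,10,11}  [accepting]
'c' @ 2: {1,9,10,11}  [accepting]
'c' @ 3: {1,9,10,11}  [accepting]
'b' @ 4: {1,9,10,11}  [accepting]
end set {1,9,10,11} — state 1 in

Answer: ACCEPT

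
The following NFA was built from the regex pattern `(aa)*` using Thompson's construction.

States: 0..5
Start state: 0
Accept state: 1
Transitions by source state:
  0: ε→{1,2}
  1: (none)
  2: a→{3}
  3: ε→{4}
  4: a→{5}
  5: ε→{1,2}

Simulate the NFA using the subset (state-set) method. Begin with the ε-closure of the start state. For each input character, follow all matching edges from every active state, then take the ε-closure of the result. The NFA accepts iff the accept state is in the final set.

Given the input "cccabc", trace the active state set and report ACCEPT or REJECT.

Answer: REJECT

Steps:
start: ε-closure({0}) = {0,1,2}
'c' @ 1: {}  — dead — no transitions
rest 'ccabc' ignored (set empty)
after full input: {}  (accept=1 not in)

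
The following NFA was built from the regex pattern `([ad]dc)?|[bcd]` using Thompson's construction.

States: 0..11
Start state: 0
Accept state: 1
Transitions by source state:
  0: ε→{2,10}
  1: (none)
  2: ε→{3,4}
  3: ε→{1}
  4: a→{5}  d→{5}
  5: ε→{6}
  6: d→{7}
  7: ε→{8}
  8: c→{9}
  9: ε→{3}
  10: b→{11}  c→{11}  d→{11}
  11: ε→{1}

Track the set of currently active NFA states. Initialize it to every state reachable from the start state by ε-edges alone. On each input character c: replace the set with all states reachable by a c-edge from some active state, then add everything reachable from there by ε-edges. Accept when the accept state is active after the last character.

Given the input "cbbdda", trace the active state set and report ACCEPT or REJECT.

initial (ε-close {0}): {0,1,2,3,4,10}
'c' @ 1: {1,11}  ✓accept
'b' @ 2: {}  — dead — no transitions
rest 'bdda' ignored (set empty)
end set {} — state 1 not in

Answer: REJECT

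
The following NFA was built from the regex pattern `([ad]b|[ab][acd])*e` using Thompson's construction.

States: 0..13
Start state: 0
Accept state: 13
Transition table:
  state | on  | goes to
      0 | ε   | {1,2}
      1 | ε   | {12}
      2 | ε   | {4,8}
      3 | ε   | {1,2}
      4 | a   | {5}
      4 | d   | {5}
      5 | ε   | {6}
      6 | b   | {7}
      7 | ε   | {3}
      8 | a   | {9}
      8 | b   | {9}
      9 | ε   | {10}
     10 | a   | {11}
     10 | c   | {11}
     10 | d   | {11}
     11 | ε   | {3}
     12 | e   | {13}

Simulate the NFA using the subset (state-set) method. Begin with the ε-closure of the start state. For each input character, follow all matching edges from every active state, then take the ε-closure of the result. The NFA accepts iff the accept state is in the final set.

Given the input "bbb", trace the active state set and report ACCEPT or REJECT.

Answer: REJECT

Steps:
start: ε-closure({0}) = {0,1,2,4,8,12}
'b' @ 1: {9,10}
'b' @ 2: {}  — state set empty
rest 'b' ignored (set empty)
after full input: {}  (accept=13 not in)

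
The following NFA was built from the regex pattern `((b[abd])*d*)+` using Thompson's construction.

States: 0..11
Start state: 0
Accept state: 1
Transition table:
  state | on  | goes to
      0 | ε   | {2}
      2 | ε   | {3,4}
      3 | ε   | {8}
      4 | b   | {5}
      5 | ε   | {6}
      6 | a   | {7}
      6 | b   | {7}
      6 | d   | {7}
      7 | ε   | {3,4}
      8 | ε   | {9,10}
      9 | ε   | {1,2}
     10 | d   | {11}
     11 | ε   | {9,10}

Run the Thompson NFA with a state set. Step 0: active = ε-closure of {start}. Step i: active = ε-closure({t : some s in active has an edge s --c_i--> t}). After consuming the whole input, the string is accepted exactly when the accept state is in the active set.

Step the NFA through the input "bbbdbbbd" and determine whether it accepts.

Answer: ACCEPT

Steps:
start: ε-closure({0}) = {0,1,2,3,4,8,9,10}
'b' @ 1: {5,6}
'b' @ 2: {1,2,3,4,7,8,9,10}  (accept∈set)
'b' @ 3: {5,6}
'd' @ 4: {1,2,3,4,7,8,9,10}  (accept∈set)
'b' @ 5: {5,6}
'b' @ 6: {1,2,3,4,7,8,9,10}  (accept∈set)
'b' @ 7: {5,6}
'd' @ 8: {1,2,3,4,7,8,9,10}  (accept∈set)
final: {1,2,3,4,7,8,9,10}; accept 1 in set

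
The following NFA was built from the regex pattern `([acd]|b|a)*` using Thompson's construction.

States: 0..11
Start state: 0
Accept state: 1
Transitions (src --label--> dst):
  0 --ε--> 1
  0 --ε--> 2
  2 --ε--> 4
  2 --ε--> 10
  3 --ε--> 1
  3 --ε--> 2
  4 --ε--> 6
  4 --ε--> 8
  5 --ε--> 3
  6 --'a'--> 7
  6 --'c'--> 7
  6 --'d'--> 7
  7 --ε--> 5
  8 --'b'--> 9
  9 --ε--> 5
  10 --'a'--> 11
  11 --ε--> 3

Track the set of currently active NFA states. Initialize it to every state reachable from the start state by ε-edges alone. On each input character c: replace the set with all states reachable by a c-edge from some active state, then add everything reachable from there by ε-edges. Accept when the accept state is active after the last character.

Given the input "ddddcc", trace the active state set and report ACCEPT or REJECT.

Answer: ACCEPT

Steps:
S₀ = ε-closure({0}) = {0,1,2,4,6,8,10}
'd' @ 1: {1,2,3,4,5,6,7,8,10}  [accepting]
'd' @ 2: {1,2,3,4,5,6,7,8,10}  [accepting]
'd' @ 3: {1,2,3,4,5,6,7,8,10}  [accepting]
'd' @ 4: {1,2,3,4,5,6,7,8,10}  [accepting]
'c' @ 5: {1,2,3,4,5,6,7,8,10}  [accepting]
'c' @ 6: {1,2,3,4,5,6,7,8,10}  [accepting]
final: {1,2,3,4,5,6,7,8,10}; accept 1 in set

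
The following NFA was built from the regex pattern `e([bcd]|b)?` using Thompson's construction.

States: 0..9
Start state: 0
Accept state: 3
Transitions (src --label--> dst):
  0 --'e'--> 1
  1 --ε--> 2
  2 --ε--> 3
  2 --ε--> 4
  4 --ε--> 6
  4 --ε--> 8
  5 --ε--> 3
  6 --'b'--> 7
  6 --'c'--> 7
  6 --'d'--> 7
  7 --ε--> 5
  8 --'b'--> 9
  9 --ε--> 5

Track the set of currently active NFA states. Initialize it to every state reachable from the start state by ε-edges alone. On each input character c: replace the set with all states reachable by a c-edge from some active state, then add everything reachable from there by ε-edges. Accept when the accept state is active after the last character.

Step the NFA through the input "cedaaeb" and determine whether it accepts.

start: ε-closure({0}) = {0}
'c' @ 1: {}  — dead — no transitions
rest 'edaaeb' ignored (set empty)
final: {}; accept 3 not in set

Answer: REJECT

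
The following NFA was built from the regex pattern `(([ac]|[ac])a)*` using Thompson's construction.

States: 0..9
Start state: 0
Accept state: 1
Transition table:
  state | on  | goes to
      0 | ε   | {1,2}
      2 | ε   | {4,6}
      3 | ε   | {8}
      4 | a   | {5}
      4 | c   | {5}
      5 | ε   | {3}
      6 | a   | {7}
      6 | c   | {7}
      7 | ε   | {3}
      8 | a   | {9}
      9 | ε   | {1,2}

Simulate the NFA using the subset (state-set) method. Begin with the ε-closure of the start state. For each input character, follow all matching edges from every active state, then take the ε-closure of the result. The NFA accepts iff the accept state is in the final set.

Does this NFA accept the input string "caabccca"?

Answer: REJECT

Trace:
start: ε-closure({0}) = {0,1,2,4,6}
'c' @ 1: {3,5,7,8}
'a' @ 2: {1,2,4,6,9}  (accept∈set)
'a' @ 3: {3,5,7,8}
'b' @ 4: {}  — no active states
rest 'ccca' ignored (set empty)
after full input: {}  (accept=1 not in)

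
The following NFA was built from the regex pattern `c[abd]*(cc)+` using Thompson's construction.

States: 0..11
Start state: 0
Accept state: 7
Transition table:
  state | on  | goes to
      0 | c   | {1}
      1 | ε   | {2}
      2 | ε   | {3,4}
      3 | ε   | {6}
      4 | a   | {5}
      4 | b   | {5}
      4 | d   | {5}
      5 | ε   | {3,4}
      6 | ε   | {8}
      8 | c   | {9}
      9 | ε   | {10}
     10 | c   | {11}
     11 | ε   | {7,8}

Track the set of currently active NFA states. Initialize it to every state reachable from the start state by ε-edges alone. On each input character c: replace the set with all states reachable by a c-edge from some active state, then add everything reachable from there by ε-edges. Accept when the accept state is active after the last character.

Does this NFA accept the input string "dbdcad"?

S₀ = ε-closure({0}) = {0}
'd' @ 1: {}  — no active states
rest 'bdcad' ignored (set empty)
end set {} — state 7 not in

Answer: REJECT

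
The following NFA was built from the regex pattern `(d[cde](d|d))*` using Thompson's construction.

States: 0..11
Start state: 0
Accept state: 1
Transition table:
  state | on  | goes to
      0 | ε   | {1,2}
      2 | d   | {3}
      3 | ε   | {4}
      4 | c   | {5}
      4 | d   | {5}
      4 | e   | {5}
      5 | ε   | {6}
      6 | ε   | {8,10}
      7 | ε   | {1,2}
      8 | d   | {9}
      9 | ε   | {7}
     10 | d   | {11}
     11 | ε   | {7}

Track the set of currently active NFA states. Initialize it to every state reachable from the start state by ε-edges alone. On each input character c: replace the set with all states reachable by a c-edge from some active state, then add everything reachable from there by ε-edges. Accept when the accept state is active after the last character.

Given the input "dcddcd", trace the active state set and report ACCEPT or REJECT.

Answer: ACCEPT

Trace:
initial (ε-close {0}): {0,1,2}
'd' @ 1: {3,4}
'c' @ 2: {5,6,8,10}
'd' @ 3: {1,2,7,9,11}  [accepting]
'd' @ 4: {3,4}
'c' @ 5: {5,6,8,10}
'd' @ 6: {1,2,7,9,11}  [accepting]
after full input: {1,2,7,9,11}  (accept=1 in)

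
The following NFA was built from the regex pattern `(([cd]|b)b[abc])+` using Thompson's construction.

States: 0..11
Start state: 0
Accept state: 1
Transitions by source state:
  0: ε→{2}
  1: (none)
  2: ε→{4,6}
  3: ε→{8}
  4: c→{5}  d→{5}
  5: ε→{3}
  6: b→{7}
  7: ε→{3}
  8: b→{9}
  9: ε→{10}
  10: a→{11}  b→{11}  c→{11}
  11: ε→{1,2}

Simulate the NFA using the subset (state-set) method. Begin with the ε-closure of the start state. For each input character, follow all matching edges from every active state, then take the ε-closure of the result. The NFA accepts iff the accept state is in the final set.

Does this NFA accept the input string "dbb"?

Answer: ACCEPT

Derivation:
S₀ = ε-closure({0}) = {0,2,4,6}
'd' @ 1: {3,5,8}
'b' @ 2: {9,10}
'b' @ 3: {1,2,4,6,11}  ✓accept
final: {1,2,4,6,11}; accept 1 in set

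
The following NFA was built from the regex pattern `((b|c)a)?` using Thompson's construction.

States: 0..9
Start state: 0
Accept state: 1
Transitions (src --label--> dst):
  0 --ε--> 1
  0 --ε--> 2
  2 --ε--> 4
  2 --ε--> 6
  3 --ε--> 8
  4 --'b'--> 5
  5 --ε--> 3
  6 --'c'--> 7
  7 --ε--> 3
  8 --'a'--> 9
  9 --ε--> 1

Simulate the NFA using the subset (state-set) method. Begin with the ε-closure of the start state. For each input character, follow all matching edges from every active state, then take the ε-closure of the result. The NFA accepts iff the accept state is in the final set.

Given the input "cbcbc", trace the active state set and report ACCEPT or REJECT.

Answer: REJECT

Trace:
start: ε-closure({0}) = {0,1,2,4,6}
'c' @ 1: {3,7,8}
'b' @ 2: {}  — dead — no transitions
rest 'cbc' ignored (set empty)
final: {}; accept 1 not in set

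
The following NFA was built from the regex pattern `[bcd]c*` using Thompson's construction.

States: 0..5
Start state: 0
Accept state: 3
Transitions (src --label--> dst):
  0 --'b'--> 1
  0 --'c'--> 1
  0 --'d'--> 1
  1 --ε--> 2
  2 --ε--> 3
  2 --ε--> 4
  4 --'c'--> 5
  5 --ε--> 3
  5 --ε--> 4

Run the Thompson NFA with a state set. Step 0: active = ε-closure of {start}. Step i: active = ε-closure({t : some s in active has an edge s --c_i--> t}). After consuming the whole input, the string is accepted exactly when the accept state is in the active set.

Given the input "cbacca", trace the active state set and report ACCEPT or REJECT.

start: ε-closure({0}) = {0}
'c' @ 1: {1,2,3,4}  ✓accept
'b' @ 2: {}  — no active states
rest 'acca' ignored (set empty)
final: {}; accept 3 not in set

Answer: REJECT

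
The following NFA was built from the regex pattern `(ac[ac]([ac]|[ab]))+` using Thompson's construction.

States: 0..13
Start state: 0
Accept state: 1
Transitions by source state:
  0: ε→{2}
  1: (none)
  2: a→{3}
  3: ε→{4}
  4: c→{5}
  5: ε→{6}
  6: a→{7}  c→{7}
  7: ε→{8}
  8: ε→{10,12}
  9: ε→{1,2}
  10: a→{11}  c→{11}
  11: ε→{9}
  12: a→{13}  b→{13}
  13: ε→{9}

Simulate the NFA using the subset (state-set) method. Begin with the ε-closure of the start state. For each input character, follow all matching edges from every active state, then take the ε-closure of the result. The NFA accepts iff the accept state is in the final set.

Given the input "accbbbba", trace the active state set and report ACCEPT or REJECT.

Answer: REJECT

Derivation:
S₀ = ε-closure({0}) = {0,2}
'a' @ 1: {3,4}
'c' @ 2: {5,6}
'c' @ 3: {7,8,10,12}
'b' @ 4: {1,2,9,13}  (accept∈set)
'b' @ 5: {}  — dead — no transitions
rest 'bba' ignored (set empty)
end set {} — state 1 not in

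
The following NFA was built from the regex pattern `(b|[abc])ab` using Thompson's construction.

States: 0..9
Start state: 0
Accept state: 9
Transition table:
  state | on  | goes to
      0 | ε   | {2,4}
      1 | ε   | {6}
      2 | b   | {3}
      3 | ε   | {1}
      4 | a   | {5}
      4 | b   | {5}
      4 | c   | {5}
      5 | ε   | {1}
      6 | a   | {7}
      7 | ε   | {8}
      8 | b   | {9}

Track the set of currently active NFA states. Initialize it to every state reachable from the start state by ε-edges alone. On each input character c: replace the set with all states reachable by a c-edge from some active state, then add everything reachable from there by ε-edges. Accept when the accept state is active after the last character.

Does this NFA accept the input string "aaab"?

initial (ε-close {0}): {0,2,4}
'a' @ 1: {1,5,6}
'a' @ 2: {7,8}
'a' @ 3: {}  — dead — no transitions
rest 'b' ignored (set empty)
end set {} — state 9 not in

Answer: REJECT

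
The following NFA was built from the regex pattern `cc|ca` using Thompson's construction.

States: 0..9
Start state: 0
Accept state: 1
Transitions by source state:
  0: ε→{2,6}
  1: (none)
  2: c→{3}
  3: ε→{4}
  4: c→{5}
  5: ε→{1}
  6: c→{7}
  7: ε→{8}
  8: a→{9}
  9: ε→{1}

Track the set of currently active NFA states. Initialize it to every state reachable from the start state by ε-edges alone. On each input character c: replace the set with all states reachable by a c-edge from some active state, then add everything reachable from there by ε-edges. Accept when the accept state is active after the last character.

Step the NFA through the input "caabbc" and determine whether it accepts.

Answer: REJECT

Derivation:
S₀ = ε-closure({0}) = {0,2,6}
'c' @ 1: {3,4,7,8}
'a' @ 2: {1,9}  [accepting]
'a' @ 3: {}  — dead — no transitions
rest 'bbc' ignored (set empty)
end set {} — state 1 not in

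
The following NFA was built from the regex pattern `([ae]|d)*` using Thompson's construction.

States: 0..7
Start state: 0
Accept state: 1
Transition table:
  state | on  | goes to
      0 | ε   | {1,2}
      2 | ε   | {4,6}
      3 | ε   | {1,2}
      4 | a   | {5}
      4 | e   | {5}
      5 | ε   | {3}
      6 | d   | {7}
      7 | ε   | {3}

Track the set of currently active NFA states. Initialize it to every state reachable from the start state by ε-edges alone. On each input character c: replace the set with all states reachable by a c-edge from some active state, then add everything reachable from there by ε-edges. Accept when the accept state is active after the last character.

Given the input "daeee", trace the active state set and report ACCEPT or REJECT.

Answer: ACCEPT

Trace:
start: ε-closure({0}) = {0,1,2,4,6}
'd' @ 1: {1,2,3,4,6,7}  [accepting]
'a' @ 2: {1,2,3,4,5,6}  [accepting]
'e' @ 3: {1,2,3,4,5,6}  [accepting]
'e' @ 4: {1,2,3,4,5,6}  [accepting]
'e' @ 5: {1,2,3,4,5,6}  [accepting]
after full input: {1,2,3,4,5,6}  (accept=1 in)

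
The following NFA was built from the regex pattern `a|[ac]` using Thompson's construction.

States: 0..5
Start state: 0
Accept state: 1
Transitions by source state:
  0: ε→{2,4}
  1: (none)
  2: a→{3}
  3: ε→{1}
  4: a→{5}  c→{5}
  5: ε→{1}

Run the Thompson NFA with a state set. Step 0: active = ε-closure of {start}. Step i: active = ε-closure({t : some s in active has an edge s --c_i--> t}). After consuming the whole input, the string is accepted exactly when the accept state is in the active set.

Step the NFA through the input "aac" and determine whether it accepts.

S₀ = ε-closure({0}) = {0,2,4}
'a' @ 1: {1,3,5}  (accept∈set)
'a' @ 2: {}  — state set empty
rest 'c' ignored (set empty)
after full input: {}  (accept=1 not in)

Answer: REJECT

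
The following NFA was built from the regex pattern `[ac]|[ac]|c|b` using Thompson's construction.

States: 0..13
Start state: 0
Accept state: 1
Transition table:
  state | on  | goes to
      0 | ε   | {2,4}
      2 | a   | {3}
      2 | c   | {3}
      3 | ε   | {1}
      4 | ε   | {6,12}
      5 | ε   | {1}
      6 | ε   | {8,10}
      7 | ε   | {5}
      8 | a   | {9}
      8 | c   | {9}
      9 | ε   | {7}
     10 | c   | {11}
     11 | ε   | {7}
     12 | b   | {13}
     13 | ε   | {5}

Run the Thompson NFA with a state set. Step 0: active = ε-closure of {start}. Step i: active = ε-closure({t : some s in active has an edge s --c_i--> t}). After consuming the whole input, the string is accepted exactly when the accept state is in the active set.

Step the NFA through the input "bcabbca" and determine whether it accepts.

Answer: REJECT

Derivation:
S₀ = ε-closure({0}) = {0,2,4,6,8,10,12}
'b' @ 1: {1,5,13}  [accepting]
'c' @ 2: {}  — dead — no transitions
rest 'abbca' ignored (set empty)
end set {} — state 1 not in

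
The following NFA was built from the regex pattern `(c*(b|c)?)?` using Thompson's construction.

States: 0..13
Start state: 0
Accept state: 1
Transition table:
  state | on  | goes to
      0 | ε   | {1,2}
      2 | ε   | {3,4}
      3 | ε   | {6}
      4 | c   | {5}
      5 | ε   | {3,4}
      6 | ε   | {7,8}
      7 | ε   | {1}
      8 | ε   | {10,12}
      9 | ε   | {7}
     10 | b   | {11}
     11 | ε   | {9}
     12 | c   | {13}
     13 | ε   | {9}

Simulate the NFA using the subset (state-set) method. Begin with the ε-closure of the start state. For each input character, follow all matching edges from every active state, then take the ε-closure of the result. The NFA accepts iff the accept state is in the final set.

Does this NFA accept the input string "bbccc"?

initial (ε-close {0}): {0,1,2,3,4,6,7,8,10,12}
'b' @ 1: {1,7,9,11}  ✓accept
'b' @ 2: {}  — no active states
rest 'ccc' ignored (set empty)
after full input: {}  (accept=1 not in)

Answer: REJECT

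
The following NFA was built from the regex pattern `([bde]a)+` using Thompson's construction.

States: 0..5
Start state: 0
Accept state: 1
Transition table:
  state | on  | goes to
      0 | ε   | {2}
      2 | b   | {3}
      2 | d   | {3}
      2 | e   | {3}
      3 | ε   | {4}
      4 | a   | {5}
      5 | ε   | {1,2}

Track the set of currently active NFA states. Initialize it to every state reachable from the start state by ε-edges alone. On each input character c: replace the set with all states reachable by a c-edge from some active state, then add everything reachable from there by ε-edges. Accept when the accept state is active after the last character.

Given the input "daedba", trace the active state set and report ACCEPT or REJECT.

Answer: REJECT

Derivation:
start: ε-closure({0}) = {0,2}
'd' @ 1: {3,4}
'a' @ 2: {1,2,5}  [accepting]
'e' @ 3: {3,4}
'd' @ 4: {}  — dead — no transitions
rest 'ba' ignored (set empty)
after full input: {}  (accept=1 not in)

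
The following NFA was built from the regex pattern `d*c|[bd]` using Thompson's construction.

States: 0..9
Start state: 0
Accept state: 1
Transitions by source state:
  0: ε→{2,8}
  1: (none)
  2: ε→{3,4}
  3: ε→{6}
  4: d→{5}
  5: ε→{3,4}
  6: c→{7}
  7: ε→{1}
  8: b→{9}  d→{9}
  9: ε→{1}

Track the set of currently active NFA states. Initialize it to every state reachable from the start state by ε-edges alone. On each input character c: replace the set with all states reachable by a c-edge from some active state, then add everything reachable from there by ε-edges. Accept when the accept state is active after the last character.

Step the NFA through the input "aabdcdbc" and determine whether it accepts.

Answer: REJECT

Derivation:
initial (ε-close {0}): {0,2,3,4,6,8}
'a' @ 1: {}  — state set empty
rest 'abdcdbc' ignored (set empty)
end set {} — state 1 not in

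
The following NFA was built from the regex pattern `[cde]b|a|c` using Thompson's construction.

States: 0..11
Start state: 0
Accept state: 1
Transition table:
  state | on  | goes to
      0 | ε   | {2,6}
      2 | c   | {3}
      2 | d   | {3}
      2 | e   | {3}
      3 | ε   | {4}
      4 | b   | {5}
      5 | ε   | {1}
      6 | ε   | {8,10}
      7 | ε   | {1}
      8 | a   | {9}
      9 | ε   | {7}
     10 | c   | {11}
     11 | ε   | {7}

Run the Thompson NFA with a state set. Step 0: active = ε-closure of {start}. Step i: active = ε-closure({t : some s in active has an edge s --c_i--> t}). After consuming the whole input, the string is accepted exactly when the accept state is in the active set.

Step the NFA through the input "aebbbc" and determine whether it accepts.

initial (ε-close {0}): {0,2,6,8,10}
'a' @ 1: {1,7,9}  ✓accept
'e' @ 2: {}  — state set empty
rest 'bbbc' ignored (set empty)
end set {} — state 1 not in

Answer: REJECT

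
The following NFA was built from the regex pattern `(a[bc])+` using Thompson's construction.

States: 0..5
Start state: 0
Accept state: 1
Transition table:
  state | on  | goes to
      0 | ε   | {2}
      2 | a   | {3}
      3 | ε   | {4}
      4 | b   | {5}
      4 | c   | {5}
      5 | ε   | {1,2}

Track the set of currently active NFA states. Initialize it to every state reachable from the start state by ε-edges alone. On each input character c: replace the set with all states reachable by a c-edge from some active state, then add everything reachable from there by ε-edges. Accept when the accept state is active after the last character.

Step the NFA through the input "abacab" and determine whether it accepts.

initial (ε-close {0}): {0,2}
'a' @ 1: {3,4}
'b' @ 2: {1,2,5}  [accepting]
'a' @ 3: {3,4}
'c' @ 4: {1,2,5}  [accepting]
'a' @ 5: {3,4}
'b' @ 6: {1,2,5}  [accepting]
after full input: {1,2,5}  (accept=1 in)

Answer: ACCEPT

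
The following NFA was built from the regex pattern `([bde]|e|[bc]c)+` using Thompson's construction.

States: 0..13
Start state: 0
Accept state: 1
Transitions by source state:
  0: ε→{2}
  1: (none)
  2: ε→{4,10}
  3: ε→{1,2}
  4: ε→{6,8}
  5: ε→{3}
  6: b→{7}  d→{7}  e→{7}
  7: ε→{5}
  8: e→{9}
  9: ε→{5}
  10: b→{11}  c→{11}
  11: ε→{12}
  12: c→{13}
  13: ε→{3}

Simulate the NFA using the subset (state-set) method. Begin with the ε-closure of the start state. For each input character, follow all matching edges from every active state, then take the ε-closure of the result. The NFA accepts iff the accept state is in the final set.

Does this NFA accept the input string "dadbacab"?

Answer: REJECT

Trace:
S₀ = ε-closure({0}) = {0,2,4,6,8,10}
'd' @ 1: {1,2,3,4,5,6,7,8,10}  (accept∈set)
'a' @ 2: {}  — dead — no transitions
rest 'dbacab' ignored (set empty)
final: {}; accept 1 not in set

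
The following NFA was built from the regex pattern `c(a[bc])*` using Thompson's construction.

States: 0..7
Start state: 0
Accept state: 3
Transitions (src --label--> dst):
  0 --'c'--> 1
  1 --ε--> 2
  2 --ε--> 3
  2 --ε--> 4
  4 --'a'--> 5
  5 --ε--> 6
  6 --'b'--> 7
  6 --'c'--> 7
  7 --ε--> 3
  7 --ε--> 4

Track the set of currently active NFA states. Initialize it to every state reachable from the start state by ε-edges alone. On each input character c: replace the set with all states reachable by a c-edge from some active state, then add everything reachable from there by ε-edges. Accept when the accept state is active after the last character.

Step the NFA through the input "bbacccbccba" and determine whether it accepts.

S₀ = ε-closure({0}) = {0}
'b' @ 1: {}  — state set empty
rest 'bacccbccba' ignored (set empty)
after full input: {}  (accept=3 not in)

Answer: REJECT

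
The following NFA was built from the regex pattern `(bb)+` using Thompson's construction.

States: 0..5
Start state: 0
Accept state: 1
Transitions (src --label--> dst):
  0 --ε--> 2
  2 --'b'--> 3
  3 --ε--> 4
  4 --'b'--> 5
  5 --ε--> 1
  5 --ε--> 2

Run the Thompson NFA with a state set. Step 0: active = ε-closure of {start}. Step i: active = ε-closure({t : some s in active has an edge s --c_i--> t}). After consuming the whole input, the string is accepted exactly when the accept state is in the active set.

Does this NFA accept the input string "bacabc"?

Answer: REJECT

Steps:
S₀ = ε-closure({0}) = {0,2}
'b' @ 1: {3,4}
'a' @ 2: {}  — no active states
rest 'cabc' ignored (set empty)
end set {} — state 1 not in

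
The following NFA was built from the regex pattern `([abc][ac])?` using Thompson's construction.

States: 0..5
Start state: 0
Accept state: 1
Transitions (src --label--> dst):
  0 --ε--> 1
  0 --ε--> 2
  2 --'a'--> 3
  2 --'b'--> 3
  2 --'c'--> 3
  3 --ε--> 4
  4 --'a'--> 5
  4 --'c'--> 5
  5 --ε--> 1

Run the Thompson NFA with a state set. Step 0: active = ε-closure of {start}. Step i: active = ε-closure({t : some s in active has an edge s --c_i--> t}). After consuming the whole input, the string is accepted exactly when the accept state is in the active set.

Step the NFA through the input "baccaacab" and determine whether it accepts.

start: ε-closure({0}) = {0,1,2}
'b' @ 1: {3,4}
'a' @ 2: {1,5}  (accept∈set)
'c' @ 3: {}  — state set empty
rest 'caacab' ignored (set empty)
after full input: {}  (accept=1 not in)

Answer: REJECT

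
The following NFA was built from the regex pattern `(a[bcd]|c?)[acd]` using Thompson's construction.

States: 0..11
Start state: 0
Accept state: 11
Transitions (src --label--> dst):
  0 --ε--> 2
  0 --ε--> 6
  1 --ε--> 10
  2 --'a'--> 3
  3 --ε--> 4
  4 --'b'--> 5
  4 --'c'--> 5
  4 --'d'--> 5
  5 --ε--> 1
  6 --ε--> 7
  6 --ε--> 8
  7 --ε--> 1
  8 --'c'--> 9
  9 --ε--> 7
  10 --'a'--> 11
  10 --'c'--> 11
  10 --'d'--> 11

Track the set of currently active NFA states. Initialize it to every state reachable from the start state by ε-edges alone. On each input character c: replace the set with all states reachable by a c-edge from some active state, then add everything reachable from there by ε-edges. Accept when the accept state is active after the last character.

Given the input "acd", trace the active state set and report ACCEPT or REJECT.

initial (ε-close {0}): {0,1,2,6,7,8,10}
'a' @ 1: {3,4,11}  [accepting]
'c' @ 2: {1,5,10}
'd' @ 3: {11}  [accepting]
end set {11} — state 11 in

Answer: ACCEPT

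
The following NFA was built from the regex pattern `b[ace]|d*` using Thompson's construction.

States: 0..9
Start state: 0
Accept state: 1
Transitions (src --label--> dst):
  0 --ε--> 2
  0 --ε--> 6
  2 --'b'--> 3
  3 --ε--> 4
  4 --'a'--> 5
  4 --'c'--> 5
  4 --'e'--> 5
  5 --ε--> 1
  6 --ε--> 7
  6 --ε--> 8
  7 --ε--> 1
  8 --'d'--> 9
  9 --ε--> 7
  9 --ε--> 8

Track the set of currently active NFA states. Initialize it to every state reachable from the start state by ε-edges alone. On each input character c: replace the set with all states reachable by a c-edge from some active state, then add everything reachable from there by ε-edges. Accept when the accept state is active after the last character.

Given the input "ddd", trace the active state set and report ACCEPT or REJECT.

initial (ε-close {0}): {0,1,2,6,7,8}
'd' @ 1: {1,7,8,9}  ✓accept
'd' @ 2: {1,7,8,9}  ✓accept
'd' @ 3: {1,7,8,9}  ✓accept
after full input: {1,7,8,9}  (accept=1 in)

Answer: ACCEPT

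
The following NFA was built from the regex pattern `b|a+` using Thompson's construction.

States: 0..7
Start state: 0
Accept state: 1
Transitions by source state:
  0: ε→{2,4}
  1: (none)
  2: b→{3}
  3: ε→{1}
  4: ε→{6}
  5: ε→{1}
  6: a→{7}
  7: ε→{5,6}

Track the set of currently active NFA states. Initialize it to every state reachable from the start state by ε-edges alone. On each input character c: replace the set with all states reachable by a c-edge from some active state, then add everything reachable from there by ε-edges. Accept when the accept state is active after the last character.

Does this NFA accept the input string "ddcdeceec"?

Answer: REJECT

Trace:
initial (ε-close {0}): {0,2,4,6}
'd' @ 1: {}  — state set empty
rest 'dcdeceec' ignored (set empty)
after full input: {}  (accept=1 not in)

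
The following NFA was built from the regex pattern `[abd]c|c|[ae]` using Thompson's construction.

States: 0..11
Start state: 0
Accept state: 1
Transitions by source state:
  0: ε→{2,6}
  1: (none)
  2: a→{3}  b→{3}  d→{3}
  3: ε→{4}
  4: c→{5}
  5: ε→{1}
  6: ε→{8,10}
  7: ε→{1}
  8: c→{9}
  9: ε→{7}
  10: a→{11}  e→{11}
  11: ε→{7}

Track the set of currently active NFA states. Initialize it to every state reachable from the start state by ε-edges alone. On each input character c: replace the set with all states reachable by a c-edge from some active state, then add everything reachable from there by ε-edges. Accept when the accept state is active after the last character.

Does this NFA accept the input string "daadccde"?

initial (ε-close {0}): {0,2,6,8,10}
'd' @ 1: {3,4}
'a' @ 2: {}  — state set empty
rest 'adccde' ignored (set empty)
final: {}; accept 1 not in set

Answer: REJECT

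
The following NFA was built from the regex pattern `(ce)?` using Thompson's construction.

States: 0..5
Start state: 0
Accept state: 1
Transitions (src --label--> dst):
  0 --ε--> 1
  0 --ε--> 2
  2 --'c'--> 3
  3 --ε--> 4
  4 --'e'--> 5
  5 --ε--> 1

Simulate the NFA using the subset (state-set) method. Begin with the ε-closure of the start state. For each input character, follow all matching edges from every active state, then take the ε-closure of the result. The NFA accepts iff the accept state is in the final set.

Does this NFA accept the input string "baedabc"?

S₀ = ε-closure({0}) = {0,1,2}
'b' @ 1: {}  — state set empty
rest 'aedabc' ignored (set empty)
end set {} — state 1 not in

Answer: REJECT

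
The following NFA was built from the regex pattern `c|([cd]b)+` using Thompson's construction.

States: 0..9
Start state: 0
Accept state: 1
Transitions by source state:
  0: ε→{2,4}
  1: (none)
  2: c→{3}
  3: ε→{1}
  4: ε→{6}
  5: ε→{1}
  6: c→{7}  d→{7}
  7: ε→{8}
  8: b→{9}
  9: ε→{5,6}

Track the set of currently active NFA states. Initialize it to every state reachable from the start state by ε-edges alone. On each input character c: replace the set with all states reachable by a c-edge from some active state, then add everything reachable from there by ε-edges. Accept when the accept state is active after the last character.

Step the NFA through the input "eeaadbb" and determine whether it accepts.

initial (ε-close {0}): {0,2,4,6}
'e' @ 1: {}  — no active states
rest 'eaadbb' ignored (set empty)
final: {}; accept 1 not in set

Answer: REJECT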